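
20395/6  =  20395/6=   3399.17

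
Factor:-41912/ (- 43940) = 62/65 = 2^1*5^( - 1)*13^( - 1 )*31^1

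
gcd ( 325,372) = 1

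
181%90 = 1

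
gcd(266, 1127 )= 7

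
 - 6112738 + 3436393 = -2676345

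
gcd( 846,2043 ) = 9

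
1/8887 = 1/8887 = 0.00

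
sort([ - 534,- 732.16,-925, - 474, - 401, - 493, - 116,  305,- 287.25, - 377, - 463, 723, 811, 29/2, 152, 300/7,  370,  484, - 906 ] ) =[ - 925, - 906 ,-732.16, - 534, - 493, - 474, - 463,  -  401,- 377,  -  287.25, - 116,29/2, 300/7, 152,305,370, 484, 723 , 811] 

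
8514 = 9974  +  -1460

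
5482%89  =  53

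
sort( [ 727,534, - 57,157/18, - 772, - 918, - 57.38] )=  [ - 918, - 772, - 57.38, - 57,157/18, 534,  727 ] 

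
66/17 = 66/17 =3.88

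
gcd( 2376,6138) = 198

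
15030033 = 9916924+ 5113109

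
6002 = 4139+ 1863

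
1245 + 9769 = 11014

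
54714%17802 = 1308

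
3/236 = 3/236=0.01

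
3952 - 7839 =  - 3887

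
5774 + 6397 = 12171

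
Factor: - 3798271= - 19^1 * 199909^1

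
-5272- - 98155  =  92883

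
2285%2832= 2285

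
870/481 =870/481  =  1.81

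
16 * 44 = 704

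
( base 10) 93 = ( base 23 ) 41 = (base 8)135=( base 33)2r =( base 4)1131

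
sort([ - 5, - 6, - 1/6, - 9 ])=[ - 9,-6, - 5,-1/6]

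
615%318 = 297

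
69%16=5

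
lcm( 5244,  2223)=204516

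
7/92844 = 7/92844 = 0.00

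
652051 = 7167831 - 6515780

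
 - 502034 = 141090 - 643124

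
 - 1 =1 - 2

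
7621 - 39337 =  - 31716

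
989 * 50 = 49450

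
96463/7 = 13780+3/7  =  13780.43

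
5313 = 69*77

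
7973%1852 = 565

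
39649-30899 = 8750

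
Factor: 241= 241^1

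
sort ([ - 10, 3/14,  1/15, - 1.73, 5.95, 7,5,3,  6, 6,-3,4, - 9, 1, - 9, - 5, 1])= [ - 10,  -  9, - 9, - 5, - 3, - 1.73,1/15, 3/14,1, 1,3,4,5,5.95,6,  6,7] 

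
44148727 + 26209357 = 70358084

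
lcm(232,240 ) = 6960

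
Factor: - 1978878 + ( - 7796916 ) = -9775794 = - 2^1*3^1*7^2 *41^1 * 811^1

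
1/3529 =1/3529 = 0.00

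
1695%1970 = 1695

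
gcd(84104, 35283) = 1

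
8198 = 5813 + 2385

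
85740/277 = 85740/277 = 309.53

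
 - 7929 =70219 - 78148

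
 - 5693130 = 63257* ( - 90)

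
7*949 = 6643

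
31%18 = 13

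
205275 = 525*391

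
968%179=73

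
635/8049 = 635/8049= 0.08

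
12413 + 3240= 15653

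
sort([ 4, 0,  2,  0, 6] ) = [ 0,  0, 2,4,6]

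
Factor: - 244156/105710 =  - 2^1*5^(-1 ) * 31^ ( - 1 )*179^1 = - 358/155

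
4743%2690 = 2053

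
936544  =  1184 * 791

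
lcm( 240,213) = 17040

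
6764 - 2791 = 3973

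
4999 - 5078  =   - 79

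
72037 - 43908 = 28129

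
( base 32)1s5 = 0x785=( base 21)47e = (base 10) 1925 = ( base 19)566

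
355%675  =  355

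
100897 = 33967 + 66930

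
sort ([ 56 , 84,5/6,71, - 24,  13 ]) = [-24,5/6,13,56,71,84 ] 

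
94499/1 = 94499 = 94499.00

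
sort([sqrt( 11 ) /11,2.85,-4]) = [-4, sqrt( 11)/11, 2.85]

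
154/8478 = 77/4239 =0.02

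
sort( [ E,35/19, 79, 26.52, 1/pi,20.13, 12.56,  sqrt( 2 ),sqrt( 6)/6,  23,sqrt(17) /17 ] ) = [sqrt(17) /17,1/pi,sqrt( 6)/6,sqrt( 2),35/19,E,12.56, 20.13 , 23,26.52 , 79]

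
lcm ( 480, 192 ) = 960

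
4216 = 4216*1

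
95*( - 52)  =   - 4940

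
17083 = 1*17083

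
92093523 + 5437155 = 97530678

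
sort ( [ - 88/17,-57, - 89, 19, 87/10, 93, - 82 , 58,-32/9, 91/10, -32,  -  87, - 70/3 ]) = [-89,-87,-82, - 57,-32,-70/3, - 88/17,-32/9, 87/10,  91/10,19, 58 , 93]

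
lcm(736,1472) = 1472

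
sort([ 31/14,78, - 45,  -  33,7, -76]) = [ - 76 , - 45, - 33,31/14, 7,78 ] 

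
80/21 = 80/21 = 3.81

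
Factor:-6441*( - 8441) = 54368481 = 3^1*19^1 * 23^1*113^1*367^1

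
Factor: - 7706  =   - 2^1*3853^1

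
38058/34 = 19029/17 =1119.35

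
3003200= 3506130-502930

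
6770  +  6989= 13759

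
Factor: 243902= 2^1*121951^1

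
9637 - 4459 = 5178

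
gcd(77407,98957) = 1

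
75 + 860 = 935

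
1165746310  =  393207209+772539101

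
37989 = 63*603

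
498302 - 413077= 85225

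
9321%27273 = 9321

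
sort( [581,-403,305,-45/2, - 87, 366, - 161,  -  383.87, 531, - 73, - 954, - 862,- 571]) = [-954, -862, - 571,-403,-383.87  ,-161,-87,-73, - 45/2  ,  305, 366, 531, 581]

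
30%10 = 0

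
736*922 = 678592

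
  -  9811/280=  - 36 + 269/280 = -  35.04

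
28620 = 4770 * 6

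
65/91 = 5/7 = 0.71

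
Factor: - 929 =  - 929^1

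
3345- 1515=1830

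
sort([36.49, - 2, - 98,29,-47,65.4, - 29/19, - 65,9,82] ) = [ - 98, - 65, - 47, - 2, - 29/19,  9,  29,36.49 , 65.4,82 ]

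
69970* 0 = 0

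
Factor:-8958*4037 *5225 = - 2^1*3^1*5^2*11^2  *  19^1*367^1*1493^1 = -188954005350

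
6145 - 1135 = 5010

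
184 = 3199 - 3015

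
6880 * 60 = 412800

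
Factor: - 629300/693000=  -  2^ ( - 1)*3^ ( - 2)*5^ ( - 1)*11^( - 1)*29^1*31^1 = - 899/990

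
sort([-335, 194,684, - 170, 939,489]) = [-335, -170 , 194, 489, 684,939]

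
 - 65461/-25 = 65461/25 = 2618.44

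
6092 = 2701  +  3391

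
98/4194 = 49/2097 = 0.02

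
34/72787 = 34/72787 = 0.00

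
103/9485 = 103/9485 = 0.01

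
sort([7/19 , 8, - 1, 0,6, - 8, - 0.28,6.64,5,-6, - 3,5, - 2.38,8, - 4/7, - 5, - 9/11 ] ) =[ - 8,  -  6, -5, - 3,-2.38, - 1, - 9/11, - 4/7, - 0.28,0, 7/19,5, 5, 6, 6.64,8,8]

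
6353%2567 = 1219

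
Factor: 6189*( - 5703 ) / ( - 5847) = 11765289/1949 = 3^1*1901^1 *1949^( - 1)*2063^1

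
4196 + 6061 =10257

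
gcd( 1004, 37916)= 4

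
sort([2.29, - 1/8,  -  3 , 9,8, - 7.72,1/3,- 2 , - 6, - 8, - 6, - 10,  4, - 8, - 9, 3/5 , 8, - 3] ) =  [ -10, - 9, - 8,-8, - 7.72,  -  6, - 6, - 3, - 3, - 2, - 1/8 , 1/3 , 3/5, 2.29,4,8 , 8,9]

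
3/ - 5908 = - 3/5908 = -0.00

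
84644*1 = 84644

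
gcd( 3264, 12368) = 16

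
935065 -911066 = 23999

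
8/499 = 8/499 = 0.02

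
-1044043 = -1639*637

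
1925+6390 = 8315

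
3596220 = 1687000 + 1909220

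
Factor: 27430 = 2^1*5^1*13^1*211^1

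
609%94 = 45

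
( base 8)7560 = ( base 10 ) 3952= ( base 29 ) 4K8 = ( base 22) 83E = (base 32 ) 3rg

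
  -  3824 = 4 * ( - 956 )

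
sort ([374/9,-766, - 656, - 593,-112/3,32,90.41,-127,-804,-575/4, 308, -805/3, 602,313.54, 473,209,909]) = [ - 804,-766, - 656,-593, - 805/3, - 575/4, -127,  -  112/3, 32,374/9,90.41,209,308,313.54,473,  602, 909]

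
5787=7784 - 1997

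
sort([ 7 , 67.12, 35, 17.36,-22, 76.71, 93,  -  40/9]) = [ - 22, - 40/9, 7, 17.36, 35, 67.12,76.71,93]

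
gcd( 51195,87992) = 1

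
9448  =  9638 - 190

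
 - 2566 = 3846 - 6412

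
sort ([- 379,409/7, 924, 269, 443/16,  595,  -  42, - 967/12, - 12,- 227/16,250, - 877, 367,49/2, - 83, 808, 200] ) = [-877 , - 379, - 83, - 967/12, - 42,-227/16, - 12,49/2,443/16,409/7,200,250, 269,367 , 595,808,924]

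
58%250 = 58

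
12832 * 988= 12678016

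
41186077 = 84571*487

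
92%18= 2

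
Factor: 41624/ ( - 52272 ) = -43/54= - 2^(-1)* 3^( - 3)*43^1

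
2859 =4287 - 1428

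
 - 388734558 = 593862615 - 982597173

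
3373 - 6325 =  - 2952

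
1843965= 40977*45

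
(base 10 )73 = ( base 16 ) 49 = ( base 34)25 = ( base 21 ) 3a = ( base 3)2201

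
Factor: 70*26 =1820 = 2^2 *5^1*7^1*13^1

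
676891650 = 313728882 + 363162768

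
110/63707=110/63707 = 0.00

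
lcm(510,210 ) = 3570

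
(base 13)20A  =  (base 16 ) 15c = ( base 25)DN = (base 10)348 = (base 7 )1005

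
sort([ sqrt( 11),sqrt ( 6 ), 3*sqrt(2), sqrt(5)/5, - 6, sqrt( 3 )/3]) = [ - 6,  sqrt(5 )/5,sqrt( 3) /3,  sqrt (6 ), sqrt ( 11 ),3 * sqrt(2)]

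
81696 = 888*92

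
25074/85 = 25074/85 = 294.99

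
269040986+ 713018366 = 982059352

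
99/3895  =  99/3895  =  0.03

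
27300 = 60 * 455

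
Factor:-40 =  -2^3*5^1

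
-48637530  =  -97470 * 499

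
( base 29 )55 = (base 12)106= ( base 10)150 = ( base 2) 10010110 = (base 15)a0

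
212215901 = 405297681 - 193081780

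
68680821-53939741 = 14741080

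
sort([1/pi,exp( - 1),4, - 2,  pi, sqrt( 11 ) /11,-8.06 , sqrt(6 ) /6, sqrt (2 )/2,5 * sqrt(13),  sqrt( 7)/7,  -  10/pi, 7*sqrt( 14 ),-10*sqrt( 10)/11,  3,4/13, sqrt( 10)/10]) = [ - 8.06,-10/pi,- 10*sqrt(10 )/11,- 2,sqrt (11)/11,4/13,sqrt(10)/10,1/pi,exp(  -  1),sqrt( 7 ) /7, sqrt (6) /6,sqrt(2 ) /2,3,pi,4,5*sqrt( 13),7*sqrt( 14 )]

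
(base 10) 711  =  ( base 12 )4b3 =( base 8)1307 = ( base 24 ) 15F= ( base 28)PB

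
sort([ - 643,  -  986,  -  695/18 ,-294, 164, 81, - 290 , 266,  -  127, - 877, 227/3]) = [ - 986, - 877, - 643, - 294,  -  290, - 127, - 695/18,227/3, 81,164,266]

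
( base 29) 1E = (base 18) 27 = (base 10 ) 43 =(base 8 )53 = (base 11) 3a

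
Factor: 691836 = 2^2*3^1*  57653^1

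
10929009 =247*44247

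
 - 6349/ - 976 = 6349/976  =  6.51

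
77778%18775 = 2678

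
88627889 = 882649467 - 794021578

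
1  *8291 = 8291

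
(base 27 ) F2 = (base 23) HG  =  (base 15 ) 1C2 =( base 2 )110010111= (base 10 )407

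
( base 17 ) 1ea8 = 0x23B1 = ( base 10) 9137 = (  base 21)kf2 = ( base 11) 6957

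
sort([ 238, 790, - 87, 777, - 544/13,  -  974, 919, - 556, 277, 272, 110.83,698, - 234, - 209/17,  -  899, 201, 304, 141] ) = [ - 974,-899, - 556,  -  234, - 87, - 544/13 , - 209/17, 110.83, 141, 201,238,272, 277, 304,698,777 , 790,  919]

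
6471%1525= 371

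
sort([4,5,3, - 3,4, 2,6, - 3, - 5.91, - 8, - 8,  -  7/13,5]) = [ -8, - 8,- 5.91 , - 3, - 3, -7/13,2,3,  4, 4,5,5,6]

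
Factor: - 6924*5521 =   -  2^2 * 3^1 *577^1*5521^1 = - 38227404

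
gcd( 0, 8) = 8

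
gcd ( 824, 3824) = 8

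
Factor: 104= 2^3*13^1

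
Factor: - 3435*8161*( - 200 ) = 2^3*3^1*5^3*229^1*8161^1 = 5606607000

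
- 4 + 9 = 5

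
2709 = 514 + 2195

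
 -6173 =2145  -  8318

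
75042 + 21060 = 96102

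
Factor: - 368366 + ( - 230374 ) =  - 2^2*3^1 *5^1*17^1*587^1= - 598740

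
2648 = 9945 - 7297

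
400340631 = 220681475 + 179659156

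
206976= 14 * 14784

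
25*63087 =1577175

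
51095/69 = 740 + 35/69 = 740.51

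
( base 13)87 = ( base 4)1233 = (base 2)1101111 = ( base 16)6F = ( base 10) 111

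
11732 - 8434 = 3298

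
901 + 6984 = 7885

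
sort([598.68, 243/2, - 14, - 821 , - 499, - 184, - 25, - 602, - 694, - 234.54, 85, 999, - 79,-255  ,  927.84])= [ - 821, - 694, - 602, - 499, - 255 , - 234.54, - 184,-79,- 25, - 14,85,243/2, 598.68,927.84,999 ] 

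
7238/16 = 3619/8  =  452.38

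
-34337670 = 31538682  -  65876352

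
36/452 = 9/113 = 0.08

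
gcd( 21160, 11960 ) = 920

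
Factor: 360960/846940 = 384/901 = 2^7*3^1*17^( - 1)*53^( - 1)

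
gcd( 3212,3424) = 4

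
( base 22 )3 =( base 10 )3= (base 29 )3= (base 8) 3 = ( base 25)3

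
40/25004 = 10/6251 = 0.00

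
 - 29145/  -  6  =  4857 + 1/2 = 4857.50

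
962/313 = 962/313=3.07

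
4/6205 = 4/6205=   0.00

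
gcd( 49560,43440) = 120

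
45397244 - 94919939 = - 49522695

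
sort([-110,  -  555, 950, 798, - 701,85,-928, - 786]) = [  -  928,- 786,-701, - 555, - 110 , 85 , 798,950] 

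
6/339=2/113 = 0.02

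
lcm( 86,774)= 774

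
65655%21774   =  333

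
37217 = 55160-17943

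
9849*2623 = 25833927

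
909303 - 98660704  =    -  97751401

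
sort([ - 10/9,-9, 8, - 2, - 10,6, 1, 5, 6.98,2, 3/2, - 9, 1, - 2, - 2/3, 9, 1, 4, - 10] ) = [ - 10, - 10, - 9,-9, - 2, - 2, - 10/9, - 2/3,  1, 1,1,3/2, 2 , 4, 5, 6,6.98,8, 9 ]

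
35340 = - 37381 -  - 72721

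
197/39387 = 197/39387 = 0.01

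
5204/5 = 5204/5=   1040.80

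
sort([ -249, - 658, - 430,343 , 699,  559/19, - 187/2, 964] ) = [ - 658, - 430,-249, - 187/2, 559/19,343 , 699, 964 ]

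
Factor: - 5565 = -3^1*5^1*7^1* 53^1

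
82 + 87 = 169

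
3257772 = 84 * 38783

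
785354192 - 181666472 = 603687720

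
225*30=6750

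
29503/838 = 35  +  173/838=35.21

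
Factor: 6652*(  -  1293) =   -  2^2*3^1*431^1*1663^1=- 8601036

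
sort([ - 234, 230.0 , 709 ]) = [ - 234, 230.0,  709]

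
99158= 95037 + 4121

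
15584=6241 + 9343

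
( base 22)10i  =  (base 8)766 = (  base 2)111110110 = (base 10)502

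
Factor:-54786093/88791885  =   - 18262031/29597295 = - 3^(-1 ) * 5^( - 1)*7^( - 1)*13^( - 1)*163^1*199^1*563^1*21683^( - 1)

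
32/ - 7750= - 16/3875  =  - 0.00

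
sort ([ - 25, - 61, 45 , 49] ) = [-61 ,-25,45, 49]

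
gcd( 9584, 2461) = 1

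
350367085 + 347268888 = 697635973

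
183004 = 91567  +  91437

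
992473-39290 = 953183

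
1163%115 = 13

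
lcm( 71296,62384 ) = 499072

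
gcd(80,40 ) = 40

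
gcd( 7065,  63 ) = 9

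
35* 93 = 3255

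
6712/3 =6712/3 = 2237.33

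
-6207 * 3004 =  - 18645828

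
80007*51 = 4080357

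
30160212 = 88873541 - 58713329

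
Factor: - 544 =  - 2^5*17^1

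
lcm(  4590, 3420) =174420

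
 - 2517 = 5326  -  7843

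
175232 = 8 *21904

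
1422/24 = 59+1/4   =  59.25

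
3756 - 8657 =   -  4901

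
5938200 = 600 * 9897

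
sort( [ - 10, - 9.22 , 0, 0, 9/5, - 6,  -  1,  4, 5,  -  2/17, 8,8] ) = [- 10, - 9.22, - 6,  -  1, - 2/17,0, 0, 9/5, 4, 5, 8, 8 ] 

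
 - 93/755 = -93/755 = - 0.12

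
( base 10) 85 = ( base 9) 104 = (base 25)3a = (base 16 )55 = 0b1010101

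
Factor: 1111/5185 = 5^(-1) * 11^1*17^( - 1)*61^( - 1) * 101^1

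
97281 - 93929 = 3352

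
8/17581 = 8/17581  =  0.00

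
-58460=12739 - 71199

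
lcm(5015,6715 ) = 396185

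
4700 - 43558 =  - 38858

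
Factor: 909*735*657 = 3^5 * 5^1 *7^2*73^1*101^1= 438951555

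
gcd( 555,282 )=3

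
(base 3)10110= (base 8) 135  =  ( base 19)4H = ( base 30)33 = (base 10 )93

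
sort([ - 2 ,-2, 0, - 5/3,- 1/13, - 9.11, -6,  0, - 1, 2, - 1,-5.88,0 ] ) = [- 9.11, - 6, - 5.88, - 2,  -  2, - 5/3, - 1, - 1, - 1/13, 0, 0, 0, 2]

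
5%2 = 1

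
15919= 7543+8376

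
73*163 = 11899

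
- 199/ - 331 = 199/331=0.60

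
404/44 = 9  +  2/11 = 9.18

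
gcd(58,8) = 2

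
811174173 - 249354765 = 561819408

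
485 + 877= 1362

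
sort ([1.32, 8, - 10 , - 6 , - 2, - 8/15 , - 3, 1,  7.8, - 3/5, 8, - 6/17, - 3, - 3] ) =[ - 10, -6,  -  3, - 3, - 3, - 2, - 3/5,- 8/15, - 6/17, 1 , 1.32 , 7.8, 8,8]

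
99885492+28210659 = 128096151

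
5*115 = 575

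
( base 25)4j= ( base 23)54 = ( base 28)47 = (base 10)119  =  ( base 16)77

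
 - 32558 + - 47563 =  - 80121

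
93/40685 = 93/40685 = 0.00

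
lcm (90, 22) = 990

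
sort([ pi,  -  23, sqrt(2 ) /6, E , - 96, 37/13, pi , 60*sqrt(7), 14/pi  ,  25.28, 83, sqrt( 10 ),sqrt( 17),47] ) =[ - 96,-23 , sqrt( 2 ) /6, E, 37/13,pi , pi , sqrt( 10), sqrt ( 17), 14/pi, 25.28, 47,  83, 60*sqrt( 7)]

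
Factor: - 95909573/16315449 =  - 3^( - 1)*157^1*257^1*2377^1*5438483^ ( - 1 ) 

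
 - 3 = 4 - 7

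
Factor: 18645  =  3^1*5^1* 11^1* 113^1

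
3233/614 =3233/614  =  5.27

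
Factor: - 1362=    - 2^1 * 3^1*227^1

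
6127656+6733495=12861151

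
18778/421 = 44 + 254/421   =  44.60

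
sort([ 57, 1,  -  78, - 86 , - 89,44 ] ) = [ - 89, - 86, - 78,1, 44 , 57 ] 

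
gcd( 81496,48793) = 1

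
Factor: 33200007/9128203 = 3^1*7^( - 1 )*1304029^( - 1)*11066669^1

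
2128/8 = 266 = 266.00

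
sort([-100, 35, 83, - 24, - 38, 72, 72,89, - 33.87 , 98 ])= [ - 100 , - 38, - 33.87, - 24,  35,72, 72,83 , 89,98] 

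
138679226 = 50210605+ 88468621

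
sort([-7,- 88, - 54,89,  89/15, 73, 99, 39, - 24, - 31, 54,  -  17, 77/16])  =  [  -  88, - 54, - 31,- 24, - 17, -7, 77/16, 89/15, 39,54, 73, 89, 99 ] 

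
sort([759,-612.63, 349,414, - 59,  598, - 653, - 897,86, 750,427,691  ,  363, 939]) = [  -  897,-653, - 612.63, - 59,86,349,363,414,  427,598,691,750,759, 939 ]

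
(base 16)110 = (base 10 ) 272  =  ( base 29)9b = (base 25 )AM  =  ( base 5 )2042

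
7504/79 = 7504/79 = 94.99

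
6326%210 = 26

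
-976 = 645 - 1621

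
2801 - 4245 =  - 1444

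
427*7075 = 3021025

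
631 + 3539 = 4170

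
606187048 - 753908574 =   -  147721526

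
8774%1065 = 254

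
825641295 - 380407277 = 445234018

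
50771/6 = 50771/6 = 8461.83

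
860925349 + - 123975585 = 736949764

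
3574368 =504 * 7092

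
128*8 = 1024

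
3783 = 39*97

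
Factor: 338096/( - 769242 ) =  - 2^3*3^ ( - 1)*11^1*17^1*41^( - 1)*53^( - 1 )*59^(-1) * 113^1  =  - 169048/384621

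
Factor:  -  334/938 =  - 7^( - 1)*67^(-1)*167^1 =-167/469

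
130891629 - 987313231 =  - 856421602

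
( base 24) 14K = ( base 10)692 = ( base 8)1264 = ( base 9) 848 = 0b1010110100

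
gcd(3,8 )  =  1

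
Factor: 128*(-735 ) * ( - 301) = 28318080 = 2^7*3^1  *5^1*7^3*43^1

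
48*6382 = 306336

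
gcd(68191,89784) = 1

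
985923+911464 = 1897387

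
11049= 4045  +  7004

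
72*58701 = 4226472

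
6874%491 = 0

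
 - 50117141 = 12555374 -62672515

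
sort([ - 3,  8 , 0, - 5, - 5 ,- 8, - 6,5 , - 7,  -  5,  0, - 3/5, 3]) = [ -8, - 7, - 6 ,- 5,-5, - 5, - 3, - 3/5 , 0,0, 3,5, 8 ]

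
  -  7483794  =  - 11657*642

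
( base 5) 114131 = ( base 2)1000011000011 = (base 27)5np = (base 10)4291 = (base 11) 3251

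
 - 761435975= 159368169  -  920804144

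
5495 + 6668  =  12163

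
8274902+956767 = 9231669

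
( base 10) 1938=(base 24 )38i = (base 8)3622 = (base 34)1N0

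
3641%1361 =919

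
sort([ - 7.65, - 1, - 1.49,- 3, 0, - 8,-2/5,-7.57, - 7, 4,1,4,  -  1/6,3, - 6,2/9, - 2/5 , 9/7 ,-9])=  [  -  9, - 8, - 7.65, - 7.57, - 7,-6, - 3, - 1.49,  -  1, - 2/5 , - 2/5, - 1/6, 0,2/9,1 , 9/7, 3,4,4]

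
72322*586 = 42380692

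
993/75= 13 + 6/25 = 13.24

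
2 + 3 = 5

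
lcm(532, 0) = 0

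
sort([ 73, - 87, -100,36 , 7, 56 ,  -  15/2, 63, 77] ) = [ - 100, - 87, - 15/2,7,36,56,63,73,77]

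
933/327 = 2 +93/109 = 2.85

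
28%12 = 4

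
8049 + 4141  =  12190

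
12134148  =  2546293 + 9587855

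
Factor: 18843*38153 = 718916979 = 3^1 * 11^1 *571^1*38153^1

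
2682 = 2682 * 1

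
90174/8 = 11271  +  3/4=11271.75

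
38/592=19/296 = 0.06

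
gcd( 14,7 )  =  7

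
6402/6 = 1067 = 1067.00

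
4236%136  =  20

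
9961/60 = 166 + 1/60 = 166.02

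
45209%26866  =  18343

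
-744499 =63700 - 808199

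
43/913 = 43/913 = 0.05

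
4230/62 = 68 + 7/31 = 68.23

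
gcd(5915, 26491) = 1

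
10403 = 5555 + 4848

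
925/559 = 925/559 = 1.65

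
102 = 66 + 36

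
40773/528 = 13591/176 = 77.22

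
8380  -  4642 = 3738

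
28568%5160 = 2768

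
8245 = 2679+5566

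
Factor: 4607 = 17^1*271^1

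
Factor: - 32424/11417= - 4632/1631=- 2^3*3^1*7^( - 1)*193^1*233^(-1 ) 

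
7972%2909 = 2154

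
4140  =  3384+756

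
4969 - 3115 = 1854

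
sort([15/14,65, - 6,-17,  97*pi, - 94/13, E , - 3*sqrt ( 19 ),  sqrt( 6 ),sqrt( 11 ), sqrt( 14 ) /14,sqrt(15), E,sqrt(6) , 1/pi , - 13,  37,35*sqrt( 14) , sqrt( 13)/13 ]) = [  -  17, - 3*sqrt( 19 ), - 13,  -  94/13,-6 , sqrt( 14 ) /14,sqrt( 13) /13,1/pi, 15/14,sqrt( 6), sqrt( 6),E,E,  sqrt(11 ),sqrt( 15 ), 37,  65,35*sqrt( 14 ) , 97* pi]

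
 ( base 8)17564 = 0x1f74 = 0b1111101110100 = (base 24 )dnc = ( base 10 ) 8052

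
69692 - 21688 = 48004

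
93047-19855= 73192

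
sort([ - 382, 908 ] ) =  [ - 382, 908 ] 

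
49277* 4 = 197108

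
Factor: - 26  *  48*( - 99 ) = 2^5*  3^3* 11^1*13^1=   123552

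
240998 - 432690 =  - 191692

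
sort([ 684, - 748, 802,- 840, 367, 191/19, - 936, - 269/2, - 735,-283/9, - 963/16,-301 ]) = [ - 936, - 840, - 748,-735, - 301, - 269/2, - 963/16, - 283/9,191/19,367, 684,  802 ]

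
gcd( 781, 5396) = 71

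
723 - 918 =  -195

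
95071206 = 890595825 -795524619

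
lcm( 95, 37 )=3515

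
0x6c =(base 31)3f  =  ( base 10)108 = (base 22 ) 4k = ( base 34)36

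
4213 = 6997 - 2784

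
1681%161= 71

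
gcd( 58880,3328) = 256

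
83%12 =11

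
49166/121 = 406+40/121 = 406.33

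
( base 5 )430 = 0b1110011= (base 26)4b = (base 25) 4f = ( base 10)115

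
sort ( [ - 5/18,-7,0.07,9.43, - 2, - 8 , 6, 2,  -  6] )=[ - 8, - 7,-6, - 2,-5/18,  0.07,  2, 6, 9.43 ] 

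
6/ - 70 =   -  3/35 = - 0.09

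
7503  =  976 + 6527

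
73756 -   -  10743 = 84499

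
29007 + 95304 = 124311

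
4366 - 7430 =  - 3064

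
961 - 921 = 40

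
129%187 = 129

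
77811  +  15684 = 93495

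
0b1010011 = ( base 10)83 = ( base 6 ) 215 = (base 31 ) 2l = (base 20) 43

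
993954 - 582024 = 411930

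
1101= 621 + 480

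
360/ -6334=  -180/3167 = - 0.06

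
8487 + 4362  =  12849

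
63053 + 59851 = 122904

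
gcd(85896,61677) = 9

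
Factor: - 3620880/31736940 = -60348/528949 = - 2^2* 3^1*47^1 * 107^1 * 547^(  -  1) * 967^( - 1 )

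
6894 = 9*766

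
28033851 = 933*30047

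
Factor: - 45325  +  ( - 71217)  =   - 2^1*58271^1 = - 116542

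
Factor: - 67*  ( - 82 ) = 2^1*41^1*67^1  =  5494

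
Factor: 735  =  3^1*5^1*7^2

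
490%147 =49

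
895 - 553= 342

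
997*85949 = 85691153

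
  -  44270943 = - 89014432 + 44743489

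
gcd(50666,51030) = 14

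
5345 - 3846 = 1499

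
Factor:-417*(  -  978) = 407826=2^1* 3^2*139^1*  163^1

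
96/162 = 16/27 = 0.59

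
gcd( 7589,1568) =1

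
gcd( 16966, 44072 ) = 2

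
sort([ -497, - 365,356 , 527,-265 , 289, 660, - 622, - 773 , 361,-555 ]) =[-773,- 622,  -  555,  -  497, - 365,  -  265 , 289, 356, 361 , 527, 660 ] 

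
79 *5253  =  414987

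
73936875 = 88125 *839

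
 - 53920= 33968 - 87888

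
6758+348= 7106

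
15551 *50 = 777550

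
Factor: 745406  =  2^1*59^1 *6317^1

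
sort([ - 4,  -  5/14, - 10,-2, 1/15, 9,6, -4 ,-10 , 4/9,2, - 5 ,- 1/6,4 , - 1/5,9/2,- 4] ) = [ - 10  , - 10, - 5, - 4,-4, - 4, - 2, - 5/14,  -  1/5, - 1/6,1/15,4/9, 2,4,9/2,6 , 9 ]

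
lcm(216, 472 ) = 12744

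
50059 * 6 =300354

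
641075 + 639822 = 1280897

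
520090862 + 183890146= 703981008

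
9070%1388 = 742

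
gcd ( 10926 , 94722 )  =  6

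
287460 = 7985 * 36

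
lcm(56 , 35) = 280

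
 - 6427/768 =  - 6427/768 = -8.37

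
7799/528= 709/48 = 14.77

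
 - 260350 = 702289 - 962639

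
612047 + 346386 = 958433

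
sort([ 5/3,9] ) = [ 5/3,  9] 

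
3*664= 1992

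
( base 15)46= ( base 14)4A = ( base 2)1000010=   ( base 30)26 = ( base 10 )66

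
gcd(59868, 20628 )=36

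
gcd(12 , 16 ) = 4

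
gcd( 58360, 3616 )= 8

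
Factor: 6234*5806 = 36194604 = 2^2 * 3^1*1039^1 * 2903^1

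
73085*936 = 68407560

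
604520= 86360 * 7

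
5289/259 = 5289/259 = 20.42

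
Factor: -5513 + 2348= -3^1 *5^1*211^1 = - 3165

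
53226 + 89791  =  143017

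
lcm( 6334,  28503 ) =57006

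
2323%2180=143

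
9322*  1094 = 10198268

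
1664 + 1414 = 3078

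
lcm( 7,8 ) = 56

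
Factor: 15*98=2^1*3^1 * 5^1*7^2 = 1470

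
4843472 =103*47024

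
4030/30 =134 + 1/3 = 134.33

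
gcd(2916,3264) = 12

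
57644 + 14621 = 72265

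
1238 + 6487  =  7725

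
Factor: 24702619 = 24702619^1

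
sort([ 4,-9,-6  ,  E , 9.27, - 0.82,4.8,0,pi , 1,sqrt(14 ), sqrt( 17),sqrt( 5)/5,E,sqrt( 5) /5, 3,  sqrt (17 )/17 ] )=[-9, - 6,  -  0.82 , 0,sqrt( 17 ) /17,sqrt(5)/5 , sqrt (5 )/5,1,E, E,3,pi,sqrt( 14),4,sqrt ( 17),4.8,  9.27 ] 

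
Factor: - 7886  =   -2^1*3943^1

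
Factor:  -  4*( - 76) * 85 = 2^4*5^1*17^1*19^1 = 25840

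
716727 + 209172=925899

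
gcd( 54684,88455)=3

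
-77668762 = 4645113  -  82313875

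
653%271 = 111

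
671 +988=1659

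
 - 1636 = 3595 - 5231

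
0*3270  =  0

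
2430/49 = 2430/49 = 49.59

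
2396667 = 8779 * 273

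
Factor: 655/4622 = 2^( - 1 )*5^1*  131^1*2311^( -1)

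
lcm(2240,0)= 0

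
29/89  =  29/89 = 0.33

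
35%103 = 35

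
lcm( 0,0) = 0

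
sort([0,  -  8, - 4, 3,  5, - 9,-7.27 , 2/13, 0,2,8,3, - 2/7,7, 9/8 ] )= [-9, - 8,- 7.27,-4,-2/7, 0,0,2/13,9/8,  2,3,3,5, 7, 8] 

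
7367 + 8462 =15829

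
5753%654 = 521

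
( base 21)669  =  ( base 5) 42111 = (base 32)2mt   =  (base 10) 2781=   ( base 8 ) 5335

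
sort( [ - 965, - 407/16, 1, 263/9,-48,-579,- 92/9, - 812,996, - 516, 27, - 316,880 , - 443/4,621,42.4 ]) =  [ - 965,-812, - 579, - 516,-316, - 443/4, - 48,-407/16,-92/9,1,27,263/9, 42.4, 621, 880, 996]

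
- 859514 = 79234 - 938748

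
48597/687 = 70  +  169/229 = 70.74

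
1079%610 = 469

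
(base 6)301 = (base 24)4d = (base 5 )414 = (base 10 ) 109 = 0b1101101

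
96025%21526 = 9921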